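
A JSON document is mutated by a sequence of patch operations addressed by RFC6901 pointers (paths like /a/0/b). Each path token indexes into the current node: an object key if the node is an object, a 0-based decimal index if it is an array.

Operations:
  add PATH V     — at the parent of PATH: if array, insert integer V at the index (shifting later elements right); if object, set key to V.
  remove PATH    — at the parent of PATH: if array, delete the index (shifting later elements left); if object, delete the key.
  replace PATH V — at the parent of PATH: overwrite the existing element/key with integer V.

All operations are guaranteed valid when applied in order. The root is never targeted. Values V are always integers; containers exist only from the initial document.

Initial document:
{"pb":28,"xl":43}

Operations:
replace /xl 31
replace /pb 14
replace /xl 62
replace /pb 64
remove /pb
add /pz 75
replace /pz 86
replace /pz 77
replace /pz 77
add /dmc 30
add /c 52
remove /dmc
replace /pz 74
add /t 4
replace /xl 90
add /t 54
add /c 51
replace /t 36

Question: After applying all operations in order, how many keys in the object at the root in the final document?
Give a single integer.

Answer: 4

Derivation:
After op 1 (replace /xl 31): {"pb":28,"xl":31}
After op 2 (replace /pb 14): {"pb":14,"xl":31}
After op 3 (replace /xl 62): {"pb":14,"xl":62}
After op 4 (replace /pb 64): {"pb":64,"xl":62}
After op 5 (remove /pb): {"xl":62}
After op 6 (add /pz 75): {"pz":75,"xl":62}
After op 7 (replace /pz 86): {"pz":86,"xl":62}
After op 8 (replace /pz 77): {"pz":77,"xl":62}
After op 9 (replace /pz 77): {"pz":77,"xl":62}
After op 10 (add /dmc 30): {"dmc":30,"pz":77,"xl":62}
After op 11 (add /c 52): {"c":52,"dmc":30,"pz":77,"xl":62}
After op 12 (remove /dmc): {"c":52,"pz":77,"xl":62}
After op 13 (replace /pz 74): {"c":52,"pz":74,"xl":62}
After op 14 (add /t 4): {"c":52,"pz":74,"t":4,"xl":62}
After op 15 (replace /xl 90): {"c":52,"pz":74,"t":4,"xl":90}
After op 16 (add /t 54): {"c":52,"pz":74,"t":54,"xl":90}
After op 17 (add /c 51): {"c":51,"pz":74,"t":54,"xl":90}
After op 18 (replace /t 36): {"c":51,"pz":74,"t":36,"xl":90}
Size at the root: 4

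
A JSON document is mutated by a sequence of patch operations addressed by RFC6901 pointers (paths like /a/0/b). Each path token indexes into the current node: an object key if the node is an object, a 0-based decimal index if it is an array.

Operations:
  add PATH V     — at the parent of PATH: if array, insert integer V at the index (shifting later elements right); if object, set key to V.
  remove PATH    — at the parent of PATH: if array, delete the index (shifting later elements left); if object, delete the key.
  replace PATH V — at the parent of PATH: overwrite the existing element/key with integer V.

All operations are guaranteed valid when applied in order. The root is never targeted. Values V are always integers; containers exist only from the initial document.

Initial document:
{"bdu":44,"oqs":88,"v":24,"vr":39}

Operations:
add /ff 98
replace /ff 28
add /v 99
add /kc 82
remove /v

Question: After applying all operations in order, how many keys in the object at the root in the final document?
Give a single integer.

After op 1 (add /ff 98): {"bdu":44,"ff":98,"oqs":88,"v":24,"vr":39}
After op 2 (replace /ff 28): {"bdu":44,"ff":28,"oqs":88,"v":24,"vr":39}
After op 3 (add /v 99): {"bdu":44,"ff":28,"oqs":88,"v":99,"vr":39}
After op 4 (add /kc 82): {"bdu":44,"ff":28,"kc":82,"oqs":88,"v":99,"vr":39}
After op 5 (remove /v): {"bdu":44,"ff":28,"kc":82,"oqs":88,"vr":39}
Size at the root: 5

Answer: 5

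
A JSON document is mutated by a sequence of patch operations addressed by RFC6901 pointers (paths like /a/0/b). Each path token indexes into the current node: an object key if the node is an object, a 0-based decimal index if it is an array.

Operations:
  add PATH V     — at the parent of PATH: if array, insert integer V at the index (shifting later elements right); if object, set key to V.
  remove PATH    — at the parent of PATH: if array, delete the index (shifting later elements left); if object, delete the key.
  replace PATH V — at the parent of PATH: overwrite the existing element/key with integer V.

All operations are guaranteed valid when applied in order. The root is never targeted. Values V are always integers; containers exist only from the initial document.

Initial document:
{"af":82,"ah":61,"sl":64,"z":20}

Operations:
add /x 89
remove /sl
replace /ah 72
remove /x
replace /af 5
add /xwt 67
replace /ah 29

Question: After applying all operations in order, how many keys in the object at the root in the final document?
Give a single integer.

Answer: 4

Derivation:
After op 1 (add /x 89): {"af":82,"ah":61,"sl":64,"x":89,"z":20}
After op 2 (remove /sl): {"af":82,"ah":61,"x":89,"z":20}
After op 3 (replace /ah 72): {"af":82,"ah":72,"x":89,"z":20}
After op 4 (remove /x): {"af":82,"ah":72,"z":20}
After op 5 (replace /af 5): {"af":5,"ah":72,"z":20}
After op 6 (add /xwt 67): {"af":5,"ah":72,"xwt":67,"z":20}
After op 7 (replace /ah 29): {"af":5,"ah":29,"xwt":67,"z":20}
Size at the root: 4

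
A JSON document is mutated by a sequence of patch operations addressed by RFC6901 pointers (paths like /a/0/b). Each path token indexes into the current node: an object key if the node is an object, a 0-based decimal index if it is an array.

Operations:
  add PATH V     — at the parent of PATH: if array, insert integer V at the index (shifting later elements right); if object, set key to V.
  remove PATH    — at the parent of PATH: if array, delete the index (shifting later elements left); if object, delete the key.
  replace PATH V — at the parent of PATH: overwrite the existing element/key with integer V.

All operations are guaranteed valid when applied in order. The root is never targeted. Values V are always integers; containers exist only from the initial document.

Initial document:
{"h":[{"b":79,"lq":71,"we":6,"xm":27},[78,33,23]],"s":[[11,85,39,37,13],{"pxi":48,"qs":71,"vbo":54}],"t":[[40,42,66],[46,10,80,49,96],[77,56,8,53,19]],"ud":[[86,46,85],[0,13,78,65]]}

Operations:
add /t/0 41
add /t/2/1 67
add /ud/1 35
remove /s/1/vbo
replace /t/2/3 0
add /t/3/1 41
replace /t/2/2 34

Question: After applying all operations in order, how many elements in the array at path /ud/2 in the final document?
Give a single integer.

Answer: 4

Derivation:
After op 1 (add /t/0 41): {"h":[{"b":79,"lq":71,"we":6,"xm":27},[78,33,23]],"s":[[11,85,39,37,13],{"pxi":48,"qs":71,"vbo":54}],"t":[41,[40,42,66],[46,10,80,49,96],[77,56,8,53,19]],"ud":[[86,46,85],[0,13,78,65]]}
After op 2 (add /t/2/1 67): {"h":[{"b":79,"lq":71,"we":6,"xm":27},[78,33,23]],"s":[[11,85,39,37,13],{"pxi":48,"qs":71,"vbo":54}],"t":[41,[40,42,66],[46,67,10,80,49,96],[77,56,8,53,19]],"ud":[[86,46,85],[0,13,78,65]]}
After op 3 (add /ud/1 35): {"h":[{"b":79,"lq":71,"we":6,"xm":27},[78,33,23]],"s":[[11,85,39,37,13],{"pxi":48,"qs":71,"vbo":54}],"t":[41,[40,42,66],[46,67,10,80,49,96],[77,56,8,53,19]],"ud":[[86,46,85],35,[0,13,78,65]]}
After op 4 (remove /s/1/vbo): {"h":[{"b":79,"lq":71,"we":6,"xm":27},[78,33,23]],"s":[[11,85,39,37,13],{"pxi":48,"qs":71}],"t":[41,[40,42,66],[46,67,10,80,49,96],[77,56,8,53,19]],"ud":[[86,46,85],35,[0,13,78,65]]}
After op 5 (replace /t/2/3 0): {"h":[{"b":79,"lq":71,"we":6,"xm":27},[78,33,23]],"s":[[11,85,39,37,13],{"pxi":48,"qs":71}],"t":[41,[40,42,66],[46,67,10,0,49,96],[77,56,8,53,19]],"ud":[[86,46,85],35,[0,13,78,65]]}
After op 6 (add /t/3/1 41): {"h":[{"b":79,"lq":71,"we":6,"xm":27},[78,33,23]],"s":[[11,85,39,37,13],{"pxi":48,"qs":71}],"t":[41,[40,42,66],[46,67,10,0,49,96],[77,41,56,8,53,19]],"ud":[[86,46,85],35,[0,13,78,65]]}
After op 7 (replace /t/2/2 34): {"h":[{"b":79,"lq":71,"we":6,"xm":27},[78,33,23]],"s":[[11,85,39,37,13],{"pxi":48,"qs":71}],"t":[41,[40,42,66],[46,67,34,0,49,96],[77,41,56,8,53,19]],"ud":[[86,46,85],35,[0,13,78,65]]}
Size at path /ud/2: 4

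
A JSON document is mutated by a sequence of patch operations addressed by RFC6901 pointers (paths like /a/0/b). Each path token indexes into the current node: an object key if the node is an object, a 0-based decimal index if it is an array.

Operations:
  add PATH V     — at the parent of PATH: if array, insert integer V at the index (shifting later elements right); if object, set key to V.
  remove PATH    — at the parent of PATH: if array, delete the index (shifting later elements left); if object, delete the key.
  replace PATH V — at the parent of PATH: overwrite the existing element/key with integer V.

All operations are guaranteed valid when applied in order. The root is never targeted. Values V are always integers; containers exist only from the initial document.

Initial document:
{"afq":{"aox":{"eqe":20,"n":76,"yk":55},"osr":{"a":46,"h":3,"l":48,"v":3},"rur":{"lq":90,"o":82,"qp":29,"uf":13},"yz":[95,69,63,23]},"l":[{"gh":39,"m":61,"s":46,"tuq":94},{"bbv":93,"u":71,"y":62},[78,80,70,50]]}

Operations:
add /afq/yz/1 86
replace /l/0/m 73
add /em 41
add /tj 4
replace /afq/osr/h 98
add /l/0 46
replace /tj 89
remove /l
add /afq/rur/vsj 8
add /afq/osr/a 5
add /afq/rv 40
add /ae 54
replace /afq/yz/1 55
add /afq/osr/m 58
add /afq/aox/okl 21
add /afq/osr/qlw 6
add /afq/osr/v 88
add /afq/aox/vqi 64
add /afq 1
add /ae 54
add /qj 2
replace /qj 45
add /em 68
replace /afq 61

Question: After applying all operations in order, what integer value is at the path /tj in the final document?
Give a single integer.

Answer: 89

Derivation:
After op 1 (add /afq/yz/1 86): {"afq":{"aox":{"eqe":20,"n":76,"yk":55},"osr":{"a":46,"h":3,"l":48,"v":3},"rur":{"lq":90,"o":82,"qp":29,"uf":13},"yz":[95,86,69,63,23]},"l":[{"gh":39,"m":61,"s":46,"tuq":94},{"bbv":93,"u":71,"y":62},[78,80,70,50]]}
After op 2 (replace /l/0/m 73): {"afq":{"aox":{"eqe":20,"n":76,"yk":55},"osr":{"a":46,"h":3,"l":48,"v":3},"rur":{"lq":90,"o":82,"qp":29,"uf":13},"yz":[95,86,69,63,23]},"l":[{"gh":39,"m":73,"s":46,"tuq":94},{"bbv":93,"u":71,"y":62},[78,80,70,50]]}
After op 3 (add /em 41): {"afq":{"aox":{"eqe":20,"n":76,"yk":55},"osr":{"a":46,"h":3,"l":48,"v":3},"rur":{"lq":90,"o":82,"qp":29,"uf":13},"yz":[95,86,69,63,23]},"em":41,"l":[{"gh":39,"m":73,"s":46,"tuq":94},{"bbv":93,"u":71,"y":62},[78,80,70,50]]}
After op 4 (add /tj 4): {"afq":{"aox":{"eqe":20,"n":76,"yk":55},"osr":{"a":46,"h":3,"l":48,"v":3},"rur":{"lq":90,"o":82,"qp":29,"uf":13},"yz":[95,86,69,63,23]},"em":41,"l":[{"gh":39,"m":73,"s":46,"tuq":94},{"bbv":93,"u":71,"y":62},[78,80,70,50]],"tj":4}
After op 5 (replace /afq/osr/h 98): {"afq":{"aox":{"eqe":20,"n":76,"yk":55},"osr":{"a":46,"h":98,"l":48,"v":3},"rur":{"lq":90,"o":82,"qp":29,"uf":13},"yz":[95,86,69,63,23]},"em":41,"l":[{"gh":39,"m":73,"s":46,"tuq":94},{"bbv":93,"u":71,"y":62},[78,80,70,50]],"tj":4}
After op 6 (add /l/0 46): {"afq":{"aox":{"eqe":20,"n":76,"yk":55},"osr":{"a":46,"h":98,"l":48,"v":3},"rur":{"lq":90,"o":82,"qp":29,"uf":13},"yz":[95,86,69,63,23]},"em":41,"l":[46,{"gh":39,"m":73,"s":46,"tuq":94},{"bbv":93,"u":71,"y":62},[78,80,70,50]],"tj":4}
After op 7 (replace /tj 89): {"afq":{"aox":{"eqe":20,"n":76,"yk":55},"osr":{"a":46,"h":98,"l":48,"v":3},"rur":{"lq":90,"o":82,"qp":29,"uf":13},"yz":[95,86,69,63,23]},"em":41,"l":[46,{"gh":39,"m":73,"s":46,"tuq":94},{"bbv":93,"u":71,"y":62},[78,80,70,50]],"tj":89}
After op 8 (remove /l): {"afq":{"aox":{"eqe":20,"n":76,"yk":55},"osr":{"a":46,"h":98,"l":48,"v":3},"rur":{"lq":90,"o":82,"qp":29,"uf":13},"yz":[95,86,69,63,23]},"em":41,"tj":89}
After op 9 (add /afq/rur/vsj 8): {"afq":{"aox":{"eqe":20,"n":76,"yk":55},"osr":{"a":46,"h":98,"l":48,"v":3},"rur":{"lq":90,"o":82,"qp":29,"uf":13,"vsj":8},"yz":[95,86,69,63,23]},"em":41,"tj":89}
After op 10 (add /afq/osr/a 5): {"afq":{"aox":{"eqe":20,"n":76,"yk":55},"osr":{"a":5,"h":98,"l":48,"v":3},"rur":{"lq":90,"o":82,"qp":29,"uf":13,"vsj":8},"yz":[95,86,69,63,23]},"em":41,"tj":89}
After op 11 (add /afq/rv 40): {"afq":{"aox":{"eqe":20,"n":76,"yk":55},"osr":{"a":5,"h":98,"l":48,"v":3},"rur":{"lq":90,"o":82,"qp":29,"uf":13,"vsj":8},"rv":40,"yz":[95,86,69,63,23]},"em":41,"tj":89}
After op 12 (add /ae 54): {"ae":54,"afq":{"aox":{"eqe":20,"n":76,"yk":55},"osr":{"a":5,"h":98,"l":48,"v":3},"rur":{"lq":90,"o":82,"qp":29,"uf":13,"vsj":8},"rv":40,"yz":[95,86,69,63,23]},"em":41,"tj":89}
After op 13 (replace /afq/yz/1 55): {"ae":54,"afq":{"aox":{"eqe":20,"n":76,"yk":55},"osr":{"a":5,"h":98,"l":48,"v":3},"rur":{"lq":90,"o":82,"qp":29,"uf":13,"vsj":8},"rv":40,"yz":[95,55,69,63,23]},"em":41,"tj":89}
After op 14 (add /afq/osr/m 58): {"ae":54,"afq":{"aox":{"eqe":20,"n":76,"yk":55},"osr":{"a":5,"h":98,"l":48,"m":58,"v":3},"rur":{"lq":90,"o":82,"qp":29,"uf":13,"vsj":8},"rv":40,"yz":[95,55,69,63,23]},"em":41,"tj":89}
After op 15 (add /afq/aox/okl 21): {"ae":54,"afq":{"aox":{"eqe":20,"n":76,"okl":21,"yk":55},"osr":{"a":5,"h":98,"l":48,"m":58,"v":3},"rur":{"lq":90,"o":82,"qp":29,"uf":13,"vsj":8},"rv":40,"yz":[95,55,69,63,23]},"em":41,"tj":89}
After op 16 (add /afq/osr/qlw 6): {"ae":54,"afq":{"aox":{"eqe":20,"n":76,"okl":21,"yk":55},"osr":{"a":5,"h":98,"l":48,"m":58,"qlw":6,"v":3},"rur":{"lq":90,"o":82,"qp":29,"uf":13,"vsj":8},"rv":40,"yz":[95,55,69,63,23]},"em":41,"tj":89}
After op 17 (add /afq/osr/v 88): {"ae":54,"afq":{"aox":{"eqe":20,"n":76,"okl":21,"yk":55},"osr":{"a":5,"h":98,"l":48,"m":58,"qlw":6,"v":88},"rur":{"lq":90,"o":82,"qp":29,"uf":13,"vsj":8},"rv":40,"yz":[95,55,69,63,23]},"em":41,"tj":89}
After op 18 (add /afq/aox/vqi 64): {"ae":54,"afq":{"aox":{"eqe":20,"n":76,"okl":21,"vqi":64,"yk":55},"osr":{"a":5,"h":98,"l":48,"m":58,"qlw":6,"v":88},"rur":{"lq":90,"o":82,"qp":29,"uf":13,"vsj":8},"rv":40,"yz":[95,55,69,63,23]},"em":41,"tj":89}
After op 19 (add /afq 1): {"ae":54,"afq":1,"em":41,"tj":89}
After op 20 (add /ae 54): {"ae":54,"afq":1,"em":41,"tj":89}
After op 21 (add /qj 2): {"ae":54,"afq":1,"em":41,"qj":2,"tj":89}
After op 22 (replace /qj 45): {"ae":54,"afq":1,"em":41,"qj":45,"tj":89}
After op 23 (add /em 68): {"ae":54,"afq":1,"em":68,"qj":45,"tj":89}
After op 24 (replace /afq 61): {"ae":54,"afq":61,"em":68,"qj":45,"tj":89}
Value at /tj: 89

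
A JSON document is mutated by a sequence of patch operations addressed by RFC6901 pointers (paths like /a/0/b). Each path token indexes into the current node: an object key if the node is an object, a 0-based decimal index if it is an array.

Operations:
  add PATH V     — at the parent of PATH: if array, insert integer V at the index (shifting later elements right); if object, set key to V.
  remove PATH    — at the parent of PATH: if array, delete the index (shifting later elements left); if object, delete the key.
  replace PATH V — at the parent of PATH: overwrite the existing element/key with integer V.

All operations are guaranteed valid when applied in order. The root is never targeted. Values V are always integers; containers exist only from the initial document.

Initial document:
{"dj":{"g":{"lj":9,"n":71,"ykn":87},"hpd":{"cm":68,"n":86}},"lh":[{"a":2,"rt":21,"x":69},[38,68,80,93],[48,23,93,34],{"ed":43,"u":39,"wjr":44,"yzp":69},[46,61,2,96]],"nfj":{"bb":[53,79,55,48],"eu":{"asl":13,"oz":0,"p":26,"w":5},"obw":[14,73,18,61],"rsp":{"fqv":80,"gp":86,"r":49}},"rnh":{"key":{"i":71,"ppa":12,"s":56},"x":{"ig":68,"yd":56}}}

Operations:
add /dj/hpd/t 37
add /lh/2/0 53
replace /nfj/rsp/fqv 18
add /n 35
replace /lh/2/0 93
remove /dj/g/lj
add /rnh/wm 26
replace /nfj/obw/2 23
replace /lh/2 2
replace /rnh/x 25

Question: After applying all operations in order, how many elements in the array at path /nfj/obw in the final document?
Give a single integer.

After op 1 (add /dj/hpd/t 37): {"dj":{"g":{"lj":9,"n":71,"ykn":87},"hpd":{"cm":68,"n":86,"t":37}},"lh":[{"a":2,"rt":21,"x":69},[38,68,80,93],[48,23,93,34],{"ed":43,"u":39,"wjr":44,"yzp":69},[46,61,2,96]],"nfj":{"bb":[53,79,55,48],"eu":{"asl":13,"oz":0,"p":26,"w":5},"obw":[14,73,18,61],"rsp":{"fqv":80,"gp":86,"r":49}},"rnh":{"key":{"i":71,"ppa":12,"s":56},"x":{"ig":68,"yd":56}}}
After op 2 (add /lh/2/0 53): {"dj":{"g":{"lj":9,"n":71,"ykn":87},"hpd":{"cm":68,"n":86,"t":37}},"lh":[{"a":2,"rt":21,"x":69},[38,68,80,93],[53,48,23,93,34],{"ed":43,"u":39,"wjr":44,"yzp":69},[46,61,2,96]],"nfj":{"bb":[53,79,55,48],"eu":{"asl":13,"oz":0,"p":26,"w":5},"obw":[14,73,18,61],"rsp":{"fqv":80,"gp":86,"r":49}},"rnh":{"key":{"i":71,"ppa":12,"s":56},"x":{"ig":68,"yd":56}}}
After op 3 (replace /nfj/rsp/fqv 18): {"dj":{"g":{"lj":9,"n":71,"ykn":87},"hpd":{"cm":68,"n":86,"t":37}},"lh":[{"a":2,"rt":21,"x":69},[38,68,80,93],[53,48,23,93,34],{"ed":43,"u":39,"wjr":44,"yzp":69},[46,61,2,96]],"nfj":{"bb":[53,79,55,48],"eu":{"asl":13,"oz":0,"p":26,"w":5},"obw":[14,73,18,61],"rsp":{"fqv":18,"gp":86,"r":49}},"rnh":{"key":{"i":71,"ppa":12,"s":56},"x":{"ig":68,"yd":56}}}
After op 4 (add /n 35): {"dj":{"g":{"lj":9,"n":71,"ykn":87},"hpd":{"cm":68,"n":86,"t":37}},"lh":[{"a":2,"rt":21,"x":69},[38,68,80,93],[53,48,23,93,34],{"ed":43,"u":39,"wjr":44,"yzp":69},[46,61,2,96]],"n":35,"nfj":{"bb":[53,79,55,48],"eu":{"asl":13,"oz":0,"p":26,"w":5},"obw":[14,73,18,61],"rsp":{"fqv":18,"gp":86,"r":49}},"rnh":{"key":{"i":71,"ppa":12,"s":56},"x":{"ig":68,"yd":56}}}
After op 5 (replace /lh/2/0 93): {"dj":{"g":{"lj":9,"n":71,"ykn":87},"hpd":{"cm":68,"n":86,"t":37}},"lh":[{"a":2,"rt":21,"x":69},[38,68,80,93],[93,48,23,93,34],{"ed":43,"u":39,"wjr":44,"yzp":69},[46,61,2,96]],"n":35,"nfj":{"bb":[53,79,55,48],"eu":{"asl":13,"oz":0,"p":26,"w":5},"obw":[14,73,18,61],"rsp":{"fqv":18,"gp":86,"r":49}},"rnh":{"key":{"i":71,"ppa":12,"s":56},"x":{"ig":68,"yd":56}}}
After op 6 (remove /dj/g/lj): {"dj":{"g":{"n":71,"ykn":87},"hpd":{"cm":68,"n":86,"t":37}},"lh":[{"a":2,"rt":21,"x":69},[38,68,80,93],[93,48,23,93,34],{"ed":43,"u":39,"wjr":44,"yzp":69},[46,61,2,96]],"n":35,"nfj":{"bb":[53,79,55,48],"eu":{"asl":13,"oz":0,"p":26,"w":5},"obw":[14,73,18,61],"rsp":{"fqv":18,"gp":86,"r":49}},"rnh":{"key":{"i":71,"ppa":12,"s":56},"x":{"ig":68,"yd":56}}}
After op 7 (add /rnh/wm 26): {"dj":{"g":{"n":71,"ykn":87},"hpd":{"cm":68,"n":86,"t":37}},"lh":[{"a":2,"rt":21,"x":69},[38,68,80,93],[93,48,23,93,34],{"ed":43,"u":39,"wjr":44,"yzp":69},[46,61,2,96]],"n":35,"nfj":{"bb":[53,79,55,48],"eu":{"asl":13,"oz":0,"p":26,"w":5},"obw":[14,73,18,61],"rsp":{"fqv":18,"gp":86,"r":49}},"rnh":{"key":{"i":71,"ppa":12,"s":56},"wm":26,"x":{"ig":68,"yd":56}}}
After op 8 (replace /nfj/obw/2 23): {"dj":{"g":{"n":71,"ykn":87},"hpd":{"cm":68,"n":86,"t":37}},"lh":[{"a":2,"rt":21,"x":69},[38,68,80,93],[93,48,23,93,34],{"ed":43,"u":39,"wjr":44,"yzp":69},[46,61,2,96]],"n":35,"nfj":{"bb":[53,79,55,48],"eu":{"asl":13,"oz":0,"p":26,"w":5},"obw":[14,73,23,61],"rsp":{"fqv":18,"gp":86,"r":49}},"rnh":{"key":{"i":71,"ppa":12,"s":56},"wm":26,"x":{"ig":68,"yd":56}}}
After op 9 (replace /lh/2 2): {"dj":{"g":{"n":71,"ykn":87},"hpd":{"cm":68,"n":86,"t":37}},"lh":[{"a":2,"rt":21,"x":69},[38,68,80,93],2,{"ed":43,"u":39,"wjr":44,"yzp":69},[46,61,2,96]],"n":35,"nfj":{"bb":[53,79,55,48],"eu":{"asl":13,"oz":0,"p":26,"w":5},"obw":[14,73,23,61],"rsp":{"fqv":18,"gp":86,"r":49}},"rnh":{"key":{"i":71,"ppa":12,"s":56},"wm":26,"x":{"ig":68,"yd":56}}}
After op 10 (replace /rnh/x 25): {"dj":{"g":{"n":71,"ykn":87},"hpd":{"cm":68,"n":86,"t":37}},"lh":[{"a":2,"rt":21,"x":69},[38,68,80,93],2,{"ed":43,"u":39,"wjr":44,"yzp":69},[46,61,2,96]],"n":35,"nfj":{"bb":[53,79,55,48],"eu":{"asl":13,"oz":0,"p":26,"w":5},"obw":[14,73,23,61],"rsp":{"fqv":18,"gp":86,"r":49}},"rnh":{"key":{"i":71,"ppa":12,"s":56},"wm":26,"x":25}}
Size at path /nfj/obw: 4

Answer: 4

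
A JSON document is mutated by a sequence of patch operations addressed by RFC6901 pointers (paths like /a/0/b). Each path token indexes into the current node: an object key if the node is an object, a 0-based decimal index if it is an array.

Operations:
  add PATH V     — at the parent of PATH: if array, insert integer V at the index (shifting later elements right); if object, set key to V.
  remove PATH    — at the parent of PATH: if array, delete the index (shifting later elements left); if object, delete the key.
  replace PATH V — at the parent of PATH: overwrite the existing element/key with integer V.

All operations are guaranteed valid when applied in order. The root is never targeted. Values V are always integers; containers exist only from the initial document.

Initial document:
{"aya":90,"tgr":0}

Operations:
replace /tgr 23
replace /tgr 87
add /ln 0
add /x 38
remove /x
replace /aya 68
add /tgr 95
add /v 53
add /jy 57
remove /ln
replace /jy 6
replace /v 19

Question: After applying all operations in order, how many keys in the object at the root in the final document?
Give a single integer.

After op 1 (replace /tgr 23): {"aya":90,"tgr":23}
After op 2 (replace /tgr 87): {"aya":90,"tgr":87}
After op 3 (add /ln 0): {"aya":90,"ln":0,"tgr":87}
After op 4 (add /x 38): {"aya":90,"ln":0,"tgr":87,"x":38}
After op 5 (remove /x): {"aya":90,"ln":0,"tgr":87}
After op 6 (replace /aya 68): {"aya":68,"ln":0,"tgr":87}
After op 7 (add /tgr 95): {"aya":68,"ln":0,"tgr":95}
After op 8 (add /v 53): {"aya":68,"ln":0,"tgr":95,"v":53}
After op 9 (add /jy 57): {"aya":68,"jy":57,"ln":0,"tgr":95,"v":53}
After op 10 (remove /ln): {"aya":68,"jy":57,"tgr":95,"v":53}
After op 11 (replace /jy 6): {"aya":68,"jy":6,"tgr":95,"v":53}
After op 12 (replace /v 19): {"aya":68,"jy":6,"tgr":95,"v":19}
Size at the root: 4

Answer: 4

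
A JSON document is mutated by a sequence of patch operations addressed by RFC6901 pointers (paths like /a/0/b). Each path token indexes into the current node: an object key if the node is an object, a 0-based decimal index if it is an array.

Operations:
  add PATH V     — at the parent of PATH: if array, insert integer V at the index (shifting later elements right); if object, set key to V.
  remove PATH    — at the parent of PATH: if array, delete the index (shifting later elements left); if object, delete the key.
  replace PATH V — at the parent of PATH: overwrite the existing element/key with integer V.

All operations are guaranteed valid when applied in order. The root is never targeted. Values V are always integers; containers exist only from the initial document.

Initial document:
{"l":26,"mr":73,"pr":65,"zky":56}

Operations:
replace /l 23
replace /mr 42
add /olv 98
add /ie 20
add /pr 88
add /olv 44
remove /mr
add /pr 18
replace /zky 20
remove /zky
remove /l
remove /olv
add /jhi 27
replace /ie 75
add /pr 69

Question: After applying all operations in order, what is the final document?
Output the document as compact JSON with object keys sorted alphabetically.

Answer: {"ie":75,"jhi":27,"pr":69}

Derivation:
After op 1 (replace /l 23): {"l":23,"mr":73,"pr":65,"zky":56}
After op 2 (replace /mr 42): {"l":23,"mr":42,"pr":65,"zky":56}
After op 3 (add /olv 98): {"l":23,"mr":42,"olv":98,"pr":65,"zky":56}
After op 4 (add /ie 20): {"ie":20,"l":23,"mr":42,"olv":98,"pr":65,"zky":56}
After op 5 (add /pr 88): {"ie":20,"l":23,"mr":42,"olv":98,"pr":88,"zky":56}
After op 6 (add /olv 44): {"ie":20,"l":23,"mr":42,"olv":44,"pr":88,"zky":56}
After op 7 (remove /mr): {"ie":20,"l":23,"olv":44,"pr":88,"zky":56}
After op 8 (add /pr 18): {"ie":20,"l":23,"olv":44,"pr":18,"zky":56}
After op 9 (replace /zky 20): {"ie":20,"l":23,"olv":44,"pr":18,"zky":20}
After op 10 (remove /zky): {"ie":20,"l":23,"olv":44,"pr":18}
After op 11 (remove /l): {"ie":20,"olv":44,"pr":18}
After op 12 (remove /olv): {"ie":20,"pr":18}
After op 13 (add /jhi 27): {"ie":20,"jhi":27,"pr":18}
After op 14 (replace /ie 75): {"ie":75,"jhi":27,"pr":18}
After op 15 (add /pr 69): {"ie":75,"jhi":27,"pr":69}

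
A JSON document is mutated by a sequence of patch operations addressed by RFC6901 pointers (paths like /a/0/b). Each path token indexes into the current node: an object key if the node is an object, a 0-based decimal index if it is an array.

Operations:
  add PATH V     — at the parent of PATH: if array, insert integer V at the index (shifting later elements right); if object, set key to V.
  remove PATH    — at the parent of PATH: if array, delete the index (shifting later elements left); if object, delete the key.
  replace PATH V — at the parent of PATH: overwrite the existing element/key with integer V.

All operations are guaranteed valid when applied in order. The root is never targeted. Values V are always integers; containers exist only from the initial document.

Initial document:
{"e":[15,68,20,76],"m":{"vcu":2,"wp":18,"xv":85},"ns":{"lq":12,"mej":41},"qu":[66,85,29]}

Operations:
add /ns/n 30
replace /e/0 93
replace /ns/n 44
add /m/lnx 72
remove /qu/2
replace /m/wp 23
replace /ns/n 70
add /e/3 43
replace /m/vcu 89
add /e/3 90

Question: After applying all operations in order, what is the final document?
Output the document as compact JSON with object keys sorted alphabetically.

Answer: {"e":[93,68,20,90,43,76],"m":{"lnx":72,"vcu":89,"wp":23,"xv":85},"ns":{"lq":12,"mej":41,"n":70},"qu":[66,85]}

Derivation:
After op 1 (add /ns/n 30): {"e":[15,68,20,76],"m":{"vcu":2,"wp":18,"xv":85},"ns":{"lq":12,"mej":41,"n":30},"qu":[66,85,29]}
After op 2 (replace /e/0 93): {"e":[93,68,20,76],"m":{"vcu":2,"wp":18,"xv":85},"ns":{"lq":12,"mej":41,"n":30},"qu":[66,85,29]}
After op 3 (replace /ns/n 44): {"e":[93,68,20,76],"m":{"vcu":2,"wp":18,"xv":85},"ns":{"lq":12,"mej":41,"n":44},"qu":[66,85,29]}
After op 4 (add /m/lnx 72): {"e":[93,68,20,76],"m":{"lnx":72,"vcu":2,"wp":18,"xv":85},"ns":{"lq":12,"mej":41,"n":44},"qu":[66,85,29]}
After op 5 (remove /qu/2): {"e":[93,68,20,76],"m":{"lnx":72,"vcu":2,"wp":18,"xv":85},"ns":{"lq":12,"mej":41,"n":44},"qu":[66,85]}
After op 6 (replace /m/wp 23): {"e":[93,68,20,76],"m":{"lnx":72,"vcu":2,"wp":23,"xv":85},"ns":{"lq":12,"mej":41,"n":44},"qu":[66,85]}
After op 7 (replace /ns/n 70): {"e":[93,68,20,76],"m":{"lnx":72,"vcu":2,"wp":23,"xv":85},"ns":{"lq":12,"mej":41,"n":70},"qu":[66,85]}
After op 8 (add /e/3 43): {"e":[93,68,20,43,76],"m":{"lnx":72,"vcu":2,"wp":23,"xv":85},"ns":{"lq":12,"mej":41,"n":70},"qu":[66,85]}
After op 9 (replace /m/vcu 89): {"e":[93,68,20,43,76],"m":{"lnx":72,"vcu":89,"wp":23,"xv":85},"ns":{"lq":12,"mej":41,"n":70},"qu":[66,85]}
After op 10 (add /e/3 90): {"e":[93,68,20,90,43,76],"m":{"lnx":72,"vcu":89,"wp":23,"xv":85},"ns":{"lq":12,"mej":41,"n":70},"qu":[66,85]}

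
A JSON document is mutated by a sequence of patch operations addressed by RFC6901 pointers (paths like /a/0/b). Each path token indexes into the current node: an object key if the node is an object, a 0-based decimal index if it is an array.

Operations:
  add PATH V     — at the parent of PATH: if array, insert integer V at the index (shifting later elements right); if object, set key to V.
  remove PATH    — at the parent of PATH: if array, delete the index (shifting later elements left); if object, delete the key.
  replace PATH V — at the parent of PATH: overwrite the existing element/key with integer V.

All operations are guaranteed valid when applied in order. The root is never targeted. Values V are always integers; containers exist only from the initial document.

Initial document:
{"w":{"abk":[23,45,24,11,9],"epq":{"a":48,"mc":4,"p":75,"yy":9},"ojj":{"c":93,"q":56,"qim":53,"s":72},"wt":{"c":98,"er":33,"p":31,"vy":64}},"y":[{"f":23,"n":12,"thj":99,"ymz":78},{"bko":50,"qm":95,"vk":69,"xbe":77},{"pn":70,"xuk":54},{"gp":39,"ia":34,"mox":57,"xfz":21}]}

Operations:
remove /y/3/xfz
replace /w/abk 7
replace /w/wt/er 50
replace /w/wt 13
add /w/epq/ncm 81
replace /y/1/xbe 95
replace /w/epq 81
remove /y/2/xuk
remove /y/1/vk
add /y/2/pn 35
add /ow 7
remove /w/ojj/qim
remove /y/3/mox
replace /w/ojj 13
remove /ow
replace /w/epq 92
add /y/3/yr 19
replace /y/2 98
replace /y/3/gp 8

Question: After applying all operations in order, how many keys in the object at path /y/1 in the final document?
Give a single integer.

After op 1 (remove /y/3/xfz): {"w":{"abk":[23,45,24,11,9],"epq":{"a":48,"mc":4,"p":75,"yy":9},"ojj":{"c":93,"q":56,"qim":53,"s":72},"wt":{"c":98,"er":33,"p":31,"vy":64}},"y":[{"f":23,"n":12,"thj":99,"ymz":78},{"bko":50,"qm":95,"vk":69,"xbe":77},{"pn":70,"xuk":54},{"gp":39,"ia":34,"mox":57}]}
After op 2 (replace /w/abk 7): {"w":{"abk":7,"epq":{"a":48,"mc":4,"p":75,"yy":9},"ojj":{"c":93,"q":56,"qim":53,"s":72},"wt":{"c":98,"er":33,"p":31,"vy":64}},"y":[{"f":23,"n":12,"thj":99,"ymz":78},{"bko":50,"qm":95,"vk":69,"xbe":77},{"pn":70,"xuk":54},{"gp":39,"ia":34,"mox":57}]}
After op 3 (replace /w/wt/er 50): {"w":{"abk":7,"epq":{"a":48,"mc":4,"p":75,"yy":9},"ojj":{"c":93,"q":56,"qim":53,"s":72},"wt":{"c":98,"er":50,"p":31,"vy":64}},"y":[{"f":23,"n":12,"thj":99,"ymz":78},{"bko":50,"qm":95,"vk":69,"xbe":77},{"pn":70,"xuk":54},{"gp":39,"ia":34,"mox":57}]}
After op 4 (replace /w/wt 13): {"w":{"abk":7,"epq":{"a":48,"mc":4,"p":75,"yy":9},"ojj":{"c":93,"q":56,"qim":53,"s":72},"wt":13},"y":[{"f":23,"n":12,"thj":99,"ymz":78},{"bko":50,"qm":95,"vk":69,"xbe":77},{"pn":70,"xuk":54},{"gp":39,"ia":34,"mox":57}]}
After op 5 (add /w/epq/ncm 81): {"w":{"abk":7,"epq":{"a":48,"mc":4,"ncm":81,"p":75,"yy":9},"ojj":{"c":93,"q":56,"qim":53,"s":72},"wt":13},"y":[{"f":23,"n":12,"thj":99,"ymz":78},{"bko":50,"qm":95,"vk":69,"xbe":77},{"pn":70,"xuk":54},{"gp":39,"ia":34,"mox":57}]}
After op 6 (replace /y/1/xbe 95): {"w":{"abk":7,"epq":{"a":48,"mc":4,"ncm":81,"p":75,"yy":9},"ojj":{"c":93,"q":56,"qim":53,"s":72},"wt":13},"y":[{"f":23,"n":12,"thj":99,"ymz":78},{"bko":50,"qm":95,"vk":69,"xbe":95},{"pn":70,"xuk":54},{"gp":39,"ia":34,"mox":57}]}
After op 7 (replace /w/epq 81): {"w":{"abk":7,"epq":81,"ojj":{"c":93,"q":56,"qim":53,"s":72},"wt":13},"y":[{"f":23,"n":12,"thj":99,"ymz":78},{"bko":50,"qm":95,"vk":69,"xbe":95},{"pn":70,"xuk":54},{"gp":39,"ia":34,"mox":57}]}
After op 8 (remove /y/2/xuk): {"w":{"abk":7,"epq":81,"ojj":{"c":93,"q":56,"qim":53,"s":72},"wt":13},"y":[{"f":23,"n":12,"thj":99,"ymz":78},{"bko":50,"qm":95,"vk":69,"xbe":95},{"pn":70},{"gp":39,"ia":34,"mox":57}]}
After op 9 (remove /y/1/vk): {"w":{"abk":7,"epq":81,"ojj":{"c":93,"q":56,"qim":53,"s":72},"wt":13},"y":[{"f":23,"n":12,"thj":99,"ymz":78},{"bko":50,"qm":95,"xbe":95},{"pn":70},{"gp":39,"ia":34,"mox":57}]}
After op 10 (add /y/2/pn 35): {"w":{"abk":7,"epq":81,"ojj":{"c":93,"q":56,"qim":53,"s":72},"wt":13},"y":[{"f":23,"n":12,"thj":99,"ymz":78},{"bko":50,"qm":95,"xbe":95},{"pn":35},{"gp":39,"ia":34,"mox":57}]}
After op 11 (add /ow 7): {"ow":7,"w":{"abk":7,"epq":81,"ojj":{"c":93,"q":56,"qim":53,"s":72},"wt":13},"y":[{"f":23,"n":12,"thj":99,"ymz":78},{"bko":50,"qm":95,"xbe":95},{"pn":35},{"gp":39,"ia":34,"mox":57}]}
After op 12 (remove /w/ojj/qim): {"ow":7,"w":{"abk":7,"epq":81,"ojj":{"c":93,"q":56,"s":72},"wt":13},"y":[{"f":23,"n":12,"thj":99,"ymz":78},{"bko":50,"qm":95,"xbe":95},{"pn":35},{"gp":39,"ia":34,"mox":57}]}
After op 13 (remove /y/3/mox): {"ow":7,"w":{"abk":7,"epq":81,"ojj":{"c":93,"q":56,"s":72},"wt":13},"y":[{"f":23,"n":12,"thj":99,"ymz":78},{"bko":50,"qm":95,"xbe":95},{"pn":35},{"gp":39,"ia":34}]}
After op 14 (replace /w/ojj 13): {"ow":7,"w":{"abk":7,"epq":81,"ojj":13,"wt":13},"y":[{"f":23,"n":12,"thj":99,"ymz":78},{"bko":50,"qm":95,"xbe":95},{"pn":35},{"gp":39,"ia":34}]}
After op 15 (remove /ow): {"w":{"abk":7,"epq":81,"ojj":13,"wt":13},"y":[{"f":23,"n":12,"thj":99,"ymz":78},{"bko":50,"qm":95,"xbe":95},{"pn":35},{"gp":39,"ia":34}]}
After op 16 (replace /w/epq 92): {"w":{"abk":7,"epq":92,"ojj":13,"wt":13},"y":[{"f":23,"n":12,"thj":99,"ymz":78},{"bko":50,"qm":95,"xbe":95},{"pn":35},{"gp":39,"ia":34}]}
After op 17 (add /y/3/yr 19): {"w":{"abk":7,"epq":92,"ojj":13,"wt":13},"y":[{"f":23,"n":12,"thj":99,"ymz":78},{"bko":50,"qm":95,"xbe":95},{"pn":35},{"gp":39,"ia":34,"yr":19}]}
After op 18 (replace /y/2 98): {"w":{"abk":7,"epq":92,"ojj":13,"wt":13},"y":[{"f":23,"n":12,"thj":99,"ymz":78},{"bko":50,"qm":95,"xbe":95},98,{"gp":39,"ia":34,"yr":19}]}
After op 19 (replace /y/3/gp 8): {"w":{"abk":7,"epq":92,"ojj":13,"wt":13},"y":[{"f":23,"n":12,"thj":99,"ymz":78},{"bko":50,"qm":95,"xbe":95},98,{"gp":8,"ia":34,"yr":19}]}
Size at path /y/1: 3

Answer: 3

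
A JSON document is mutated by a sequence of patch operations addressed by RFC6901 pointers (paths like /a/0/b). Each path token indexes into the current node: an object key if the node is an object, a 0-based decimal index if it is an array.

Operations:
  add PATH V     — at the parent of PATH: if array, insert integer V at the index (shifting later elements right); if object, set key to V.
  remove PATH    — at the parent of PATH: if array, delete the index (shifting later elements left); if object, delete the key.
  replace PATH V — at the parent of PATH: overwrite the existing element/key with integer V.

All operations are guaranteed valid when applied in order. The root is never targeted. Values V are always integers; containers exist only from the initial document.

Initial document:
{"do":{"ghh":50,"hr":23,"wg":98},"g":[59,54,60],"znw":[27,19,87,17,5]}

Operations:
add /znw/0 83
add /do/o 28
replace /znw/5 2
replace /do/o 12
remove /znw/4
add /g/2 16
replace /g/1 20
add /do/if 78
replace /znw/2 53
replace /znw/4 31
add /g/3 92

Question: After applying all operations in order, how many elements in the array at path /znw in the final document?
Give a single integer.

After op 1 (add /znw/0 83): {"do":{"ghh":50,"hr":23,"wg":98},"g":[59,54,60],"znw":[83,27,19,87,17,5]}
After op 2 (add /do/o 28): {"do":{"ghh":50,"hr":23,"o":28,"wg":98},"g":[59,54,60],"znw":[83,27,19,87,17,5]}
After op 3 (replace /znw/5 2): {"do":{"ghh":50,"hr":23,"o":28,"wg":98},"g":[59,54,60],"znw":[83,27,19,87,17,2]}
After op 4 (replace /do/o 12): {"do":{"ghh":50,"hr":23,"o":12,"wg":98},"g":[59,54,60],"znw":[83,27,19,87,17,2]}
After op 5 (remove /znw/4): {"do":{"ghh":50,"hr":23,"o":12,"wg":98},"g":[59,54,60],"znw":[83,27,19,87,2]}
After op 6 (add /g/2 16): {"do":{"ghh":50,"hr":23,"o":12,"wg":98},"g":[59,54,16,60],"znw":[83,27,19,87,2]}
After op 7 (replace /g/1 20): {"do":{"ghh":50,"hr":23,"o":12,"wg":98},"g":[59,20,16,60],"znw":[83,27,19,87,2]}
After op 8 (add /do/if 78): {"do":{"ghh":50,"hr":23,"if":78,"o":12,"wg":98},"g":[59,20,16,60],"znw":[83,27,19,87,2]}
After op 9 (replace /znw/2 53): {"do":{"ghh":50,"hr":23,"if":78,"o":12,"wg":98},"g":[59,20,16,60],"znw":[83,27,53,87,2]}
After op 10 (replace /znw/4 31): {"do":{"ghh":50,"hr":23,"if":78,"o":12,"wg":98},"g":[59,20,16,60],"znw":[83,27,53,87,31]}
After op 11 (add /g/3 92): {"do":{"ghh":50,"hr":23,"if":78,"o":12,"wg":98},"g":[59,20,16,92,60],"znw":[83,27,53,87,31]}
Size at path /znw: 5

Answer: 5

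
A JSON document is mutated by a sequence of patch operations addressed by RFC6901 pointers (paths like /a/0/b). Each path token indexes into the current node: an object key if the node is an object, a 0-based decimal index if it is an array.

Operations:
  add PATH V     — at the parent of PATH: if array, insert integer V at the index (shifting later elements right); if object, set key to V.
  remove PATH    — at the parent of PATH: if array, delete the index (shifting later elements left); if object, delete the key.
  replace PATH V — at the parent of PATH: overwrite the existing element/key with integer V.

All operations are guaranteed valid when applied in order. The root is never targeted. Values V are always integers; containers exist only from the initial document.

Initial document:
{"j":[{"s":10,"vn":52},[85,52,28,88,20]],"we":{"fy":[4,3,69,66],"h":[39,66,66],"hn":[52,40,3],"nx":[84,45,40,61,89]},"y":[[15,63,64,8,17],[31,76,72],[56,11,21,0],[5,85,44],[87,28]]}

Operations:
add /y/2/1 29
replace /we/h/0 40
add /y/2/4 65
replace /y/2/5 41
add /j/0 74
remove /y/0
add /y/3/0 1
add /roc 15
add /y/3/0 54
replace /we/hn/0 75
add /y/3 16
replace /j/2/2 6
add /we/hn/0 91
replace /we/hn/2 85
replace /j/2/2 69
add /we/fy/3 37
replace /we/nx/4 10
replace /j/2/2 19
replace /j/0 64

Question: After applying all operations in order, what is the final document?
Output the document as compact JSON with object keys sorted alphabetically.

Answer: {"j":[64,{"s":10,"vn":52},[85,52,19,88,20]],"roc":15,"we":{"fy":[4,3,69,37,66],"h":[40,66,66],"hn":[91,75,85,3],"nx":[84,45,40,61,10]},"y":[[31,76,72],[56,29,11,21,65,41],[5,85,44],16,[54,1,87,28]]}

Derivation:
After op 1 (add /y/2/1 29): {"j":[{"s":10,"vn":52},[85,52,28,88,20]],"we":{"fy":[4,3,69,66],"h":[39,66,66],"hn":[52,40,3],"nx":[84,45,40,61,89]},"y":[[15,63,64,8,17],[31,76,72],[56,29,11,21,0],[5,85,44],[87,28]]}
After op 2 (replace /we/h/0 40): {"j":[{"s":10,"vn":52},[85,52,28,88,20]],"we":{"fy":[4,3,69,66],"h":[40,66,66],"hn":[52,40,3],"nx":[84,45,40,61,89]},"y":[[15,63,64,8,17],[31,76,72],[56,29,11,21,0],[5,85,44],[87,28]]}
After op 3 (add /y/2/4 65): {"j":[{"s":10,"vn":52},[85,52,28,88,20]],"we":{"fy":[4,3,69,66],"h":[40,66,66],"hn":[52,40,3],"nx":[84,45,40,61,89]},"y":[[15,63,64,8,17],[31,76,72],[56,29,11,21,65,0],[5,85,44],[87,28]]}
After op 4 (replace /y/2/5 41): {"j":[{"s":10,"vn":52},[85,52,28,88,20]],"we":{"fy":[4,3,69,66],"h":[40,66,66],"hn":[52,40,3],"nx":[84,45,40,61,89]},"y":[[15,63,64,8,17],[31,76,72],[56,29,11,21,65,41],[5,85,44],[87,28]]}
After op 5 (add /j/0 74): {"j":[74,{"s":10,"vn":52},[85,52,28,88,20]],"we":{"fy":[4,3,69,66],"h":[40,66,66],"hn":[52,40,3],"nx":[84,45,40,61,89]},"y":[[15,63,64,8,17],[31,76,72],[56,29,11,21,65,41],[5,85,44],[87,28]]}
After op 6 (remove /y/0): {"j":[74,{"s":10,"vn":52},[85,52,28,88,20]],"we":{"fy":[4,3,69,66],"h":[40,66,66],"hn":[52,40,3],"nx":[84,45,40,61,89]},"y":[[31,76,72],[56,29,11,21,65,41],[5,85,44],[87,28]]}
After op 7 (add /y/3/0 1): {"j":[74,{"s":10,"vn":52},[85,52,28,88,20]],"we":{"fy":[4,3,69,66],"h":[40,66,66],"hn":[52,40,3],"nx":[84,45,40,61,89]},"y":[[31,76,72],[56,29,11,21,65,41],[5,85,44],[1,87,28]]}
After op 8 (add /roc 15): {"j":[74,{"s":10,"vn":52},[85,52,28,88,20]],"roc":15,"we":{"fy":[4,3,69,66],"h":[40,66,66],"hn":[52,40,3],"nx":[84,45,40,61,89]},"y":[[31,76,72],[56,29,11,21,65,41],[5,85,44],[1,87,28]]}
After op 9 (add /y/3/0 54): {"j":[74,{"s":10,"vn":52},[85,52,28,88,20]],"roc":15,"we":{"fy":[4,3,69,66],"h":[40,66,66],"hn":[52,40,3],"nx":[84,45,40,61,89]},"y":[[31,76,72],[56,29,11,21,65,41],[5,85,44],[54,1,87,28]]}
After op 10 (replace /we/hn/0 75): {"j":[74,{"s":10,"vn":52},[85,52,28,88,20]],"roc":15,"we":{"fy":[4,3,69,66],"h":[40,66,66],"hn":[75,40,3],"nx":[84,45,40,61,89]},"y":[[31,76,72],[56,29,11,21,65,41],[5,85,44],[54,1,87,28]]}
After op 11 (add /y/3 16): {"j":[74,{"s":10,"vn":52},[85,52,28,88,20]],"roc":15,"we":{"fy":[4,3,69,66],"h":[40,66,66],"hn":[75,40,3],"nx":[84,45,40,61,89]},"y":[[31,76,72],[56,29,11,21,65,41],[5,85,44],16,[54,1,87,28]]}
After op 12 (replace /j/2/2 6): {"j":[74,{"s":10,"vn":52},[85,52,6,88,20]],"roc":15,"we":{"fy":[4,3,69,66],"h":[40,66,66],"hn":[75,40,3],"nx":[84,45,40,61,89]},"y":[[31,76,72],[56,29,11,21,65,41],[5,85,44],16,[54,1,87,28]]}
After op 13 (add /we/hn/0 91): {"j":[74,{"s":10,"vn":52},[85,52,6,88,20]],"roc":15,"we":{"fy":[4,3,69,66],"h":[40,66,66],"hn":[91,75,40,3],"nx":[84,45,40,61,89]},"y":[[31,76,72],[56,29,11,21,65,41],[5,85,44],16,[54,1,87,28]]}
After op 14 (replace /we/hn/2 85): {"j":[74,{"s":10,"vn":52},[85,52,6,88,20]],"roc":15,"we":{"fy":[4,3,69,66],"h":[40,66,66],"hn":[91,75,85,3],"nx":[84,45,40,61,89]},"y":[[31,76,72],[56,29,11,21,65,41],[5,85,44],16,[54,1,87,28]]}
After op 15 (replace /j/2/2 69): {"j":[74,{"s":10,"vn":52},[85,52,69,88,20]],"roc":15,"we":{"fy":[4,3,69,66],"h":[40,66,66],"hn":[91,75,85,3],"nx":[84,45,40,61,89]},"y":[[31,76,72],[56,29,11,21,65,41],[5,85,44],16,[54,1,87,28]]}
After op 16 (add /we/fy/3 37): {"j":[74,{"s":10,"vn":52},[85,52,69,88,20]],"roc":15,"we":{"fy":[4,3,69,37,66],"h":[40,66,66],"hn":[91,75,85,3],"nx":[84,45,40,61,89]},"y":[[31,76,72],[56,29,11,21,65,41],[5,85,44],16,[54,1,87,28]]}
After op 17 (replace /we/nx/4 10): {"j":[74,{"s":10,"vn":52},[85,52,69,88,20]],"roc":15,"we":{"fy":[4,3,69,37,66],"h":[40,66,66],"hn":[91,75,85,3],"nx":[84,45,40,61,10]},"y":[[31,76,72],[56,29,11,21,65,41],[5,85,44],16,[54,1,87,28]]}
After op 18 (replace /j/2/2 19): {"j":[74,{"s":10,"vn":52},[85,52,19,88,20]],"roc":15,"we":{"fy":[4,3,69,37,66],"h":[40,66,66],"hn":[91,75,85,3],"nx":[84,45,40,61,10]},"y":[[31,76,72],[56,29,11,21,65,41],[5,85,44],16,[54,1,87,28]]}
After op 19 (replace /j/0 64): {"j":[64,{"s":10,"vn":52},[85,52,19,88,20]],"roc":15,"we":{"fy":[4,3,69,37,66],"h":[40,66,66],"hn":[91,75,85,3],"nx":[84,45,40,61,10]},"y":[[31,76,72],[56,29,11,21,65,41],[5,85,44],16,[54,1,87,28]]}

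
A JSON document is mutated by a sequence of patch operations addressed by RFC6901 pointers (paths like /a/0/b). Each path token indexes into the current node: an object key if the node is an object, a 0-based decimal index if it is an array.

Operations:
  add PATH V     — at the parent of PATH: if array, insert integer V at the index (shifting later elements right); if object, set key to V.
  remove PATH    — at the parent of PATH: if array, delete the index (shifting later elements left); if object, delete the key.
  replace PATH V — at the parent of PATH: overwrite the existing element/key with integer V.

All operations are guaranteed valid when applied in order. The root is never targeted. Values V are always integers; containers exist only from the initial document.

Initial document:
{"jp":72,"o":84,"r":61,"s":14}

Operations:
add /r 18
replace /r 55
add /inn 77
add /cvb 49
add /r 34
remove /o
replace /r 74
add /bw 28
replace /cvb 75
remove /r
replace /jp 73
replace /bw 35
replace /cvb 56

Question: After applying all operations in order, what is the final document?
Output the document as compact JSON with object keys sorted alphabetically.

After op 1 (add /r 18): {"jp":72,"o":84,"r":18,"s":14}
After op 2 (replace /r 55): {"jp":72,"o":84,"r":55,"s":14}
After op 3 (add /inn 77): {"inn":77,"jp":72,"o":84,"r":55,"s":14}
After op 4 (add /cvb 49): {"cvb":49,"inn":77,"jp":72,"o":84,"r":55,"s":14}
After op 5 (add /r 34): {"cvb":49,"inn":77,"jp":72,"o":84,"r":34,"s":14}
After op 6 (remove /o): {"cvb":49,"inn":77,"jp":72,"r":34,"s":14}
After op 7 (replace /r 74): {"cvb":49,"inn":77,"jp":72,"r":74,"s":14}
After op 8 (add /bw 28): {"bw":28,"cvb":49,"inn":77,"jp":72,"r":74,"s":14}
After op 9 (replace /cvb 75): {"bw":28,"cvb":75,"inn":77,"jp":72,"r":74,"s":14}
After op 10 (remove /r): {"bw":28,"cvb":75,"inn":77,"jp":72,"s":14}
After op 11 (replace /jp 73): {"bw":28,"cvb":75,"inn":77,"jp":73,"s":14}
After op 12 (replace /bw 35): {"bw":35,"cvb":75,"inn":77,"jp":73,"s":14}
After op 13 (replace /cvb 56): {"bw":35,"cvb":56,"inn":77,"jp":73,"s":14}

Answer: {"bw":35,"cvb":56,"inn":77,"jp":73,"s":14}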